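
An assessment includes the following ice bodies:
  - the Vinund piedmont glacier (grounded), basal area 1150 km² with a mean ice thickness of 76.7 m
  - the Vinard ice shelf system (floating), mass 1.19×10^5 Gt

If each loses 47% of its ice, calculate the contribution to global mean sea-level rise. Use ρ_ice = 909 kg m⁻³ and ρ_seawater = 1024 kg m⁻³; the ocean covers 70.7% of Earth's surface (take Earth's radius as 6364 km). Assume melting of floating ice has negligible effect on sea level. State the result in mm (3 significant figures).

≈ 0.102 mm

Vinund: ice volume = 1150 km² × 76.7 m = 88.20 km³; 0.47 × 88.20 × (909/1024) = 36.80 km³ of water.
The Vinard ice shelf system is floating and already displaces its own weight of water, so its melt adds essentially nothing to sea level.
Total added water ≈ 3.680×10^10 m³ over 3.60×10^14 m² → Δh = 1.02×10^-4 m = 0.102 mm.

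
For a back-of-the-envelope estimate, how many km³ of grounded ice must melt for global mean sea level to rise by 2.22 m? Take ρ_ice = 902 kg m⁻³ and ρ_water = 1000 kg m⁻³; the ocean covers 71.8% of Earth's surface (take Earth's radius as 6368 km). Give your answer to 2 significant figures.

Required water volume = Δh × A = 2.22 m × 3.66×10^14 m² = 8.123×10^14 m³ = 8.123×10^5 km³.
Ice volume = water volume × ρ_w/ρ_ice = 8.123×10^5 × 1000/902 = 9.0×10^5 km³.

≈ 9.0×10^5 km³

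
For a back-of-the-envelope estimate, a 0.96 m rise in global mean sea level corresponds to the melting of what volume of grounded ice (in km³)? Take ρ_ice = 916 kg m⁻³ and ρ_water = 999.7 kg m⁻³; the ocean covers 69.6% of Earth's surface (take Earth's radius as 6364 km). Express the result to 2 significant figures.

Required water volume = Δh × A = 0.96 m × 3.54×10^14 m² = 3.401×10^14 m³ = 3.401×10^5 km³.
Ice volume = water volume × ρ_w/ρ_ice = 3.401×10^5 × 999.7/916 = 3.7×10^5 km³.

≈ 3.7×10^5 km³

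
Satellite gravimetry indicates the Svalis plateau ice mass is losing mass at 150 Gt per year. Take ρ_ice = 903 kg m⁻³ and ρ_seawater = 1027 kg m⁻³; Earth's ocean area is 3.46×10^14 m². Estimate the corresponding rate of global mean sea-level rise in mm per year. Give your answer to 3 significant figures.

ρ_w = 1027 kg m⁻³. Annual water volume added = 150 Gt / ρ_w = 1.500×10^14 kg / 1027 kg m⁻³ = 1.461×10^11 m³.
Δh per year = 1.461×10^11 / 3.46×10^14 = 4.22×10^-4 m = 0.422 mm.

≈ 0.422 mm/yr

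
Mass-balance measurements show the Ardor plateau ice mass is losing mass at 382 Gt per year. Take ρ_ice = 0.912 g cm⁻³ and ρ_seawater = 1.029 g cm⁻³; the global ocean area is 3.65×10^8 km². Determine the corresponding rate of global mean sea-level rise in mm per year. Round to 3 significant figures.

≈ 1.02 mm/yr

ρ_w = 1.029 g cm⁻³ = 1029 kg m⁻³. Annual water volume added = 382 Gt / ρ_w = 3.820×10^14 kg / 1029 kg m⁻³ = 3.712×10^11 m³.
Δh per year = 3.712×10^11 / 3.65×10^14 = 1.02×10^-3 m = 1.02 mm.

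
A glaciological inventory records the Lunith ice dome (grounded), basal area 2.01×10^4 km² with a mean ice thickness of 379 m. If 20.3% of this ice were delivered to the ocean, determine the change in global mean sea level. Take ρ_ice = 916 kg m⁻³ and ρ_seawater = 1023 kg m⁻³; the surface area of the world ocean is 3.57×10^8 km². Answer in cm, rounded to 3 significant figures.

Lunith: ice volume = 2.01×10^4 km² × 379 m = 7618 km³; 0.203 × 7618 × (916/1023) = 1385 km³ of water.
Spread over 3.57×10^14 m² of ocean, Δh = 1.385×10^12 / 3.57×10^14 = 3.88×10^-3 m = 0.388 cm.

≈ 0.388 cm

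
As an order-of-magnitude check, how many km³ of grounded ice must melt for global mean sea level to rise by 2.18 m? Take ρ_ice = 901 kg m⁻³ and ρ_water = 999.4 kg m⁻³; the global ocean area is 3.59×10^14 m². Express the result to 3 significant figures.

Required water volume = Δh × A = 2.18 m × 3.59×10^14 m² = 7.826×10^14 m³ = 7.826×10^5 km³.
Ice volume = water volume × ρ_w/ρ_ice = 7.826×10^5 × 999.4/901 = 8.68×10^5 km³.

≈ 8.68×10^5 km³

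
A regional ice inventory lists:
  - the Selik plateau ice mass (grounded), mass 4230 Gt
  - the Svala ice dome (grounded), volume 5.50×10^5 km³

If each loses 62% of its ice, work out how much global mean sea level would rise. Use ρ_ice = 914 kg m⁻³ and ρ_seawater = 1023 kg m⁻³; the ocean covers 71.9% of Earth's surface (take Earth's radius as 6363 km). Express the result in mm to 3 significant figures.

≈ 840 mm

Selik: 0.62 × 4230 Gt = 2.623×10^15 kg; dividing by ρ_w = 1023 kg m⁻³ gives 2.564×10^12 m³ of water.
Svala: 0.62 × 5.50×10^5 km³ × (914/1023) = 3.047×10^5 km³ of water.
Total added water ≈ 3.072×10^14 m³ over 3.66×10^14 m² → Δh = 0.840 m = 840 mm.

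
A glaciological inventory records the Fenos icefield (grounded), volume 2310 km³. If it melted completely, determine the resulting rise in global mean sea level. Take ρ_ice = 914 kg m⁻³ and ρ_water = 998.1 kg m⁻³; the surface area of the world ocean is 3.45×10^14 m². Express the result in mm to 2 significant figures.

Fenos: 2310 km³ × (914/998.1) = 2115 km³ of water.
Spread over 3.45×10^14 m² of ocean, Δh = 2.115×10^12 / 3.45×10^14 = 6.13×10^-3 m = 6.1 mm.

≈ 6.1 mm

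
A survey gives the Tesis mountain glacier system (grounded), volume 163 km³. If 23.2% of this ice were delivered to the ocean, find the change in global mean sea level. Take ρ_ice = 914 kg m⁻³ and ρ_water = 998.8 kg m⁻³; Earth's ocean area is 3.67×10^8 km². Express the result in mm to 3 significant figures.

Tesis: 0.232 × 163 km³ × (914/998.8) = 34.61 km³ of water.
Spread over 3.67×10^14 m² of ocean, Δh = 3.461×10^10 / 3.67×10^14 = 9.43×10^-5 m = 0.0943 mm.

≈ 0.0943 mm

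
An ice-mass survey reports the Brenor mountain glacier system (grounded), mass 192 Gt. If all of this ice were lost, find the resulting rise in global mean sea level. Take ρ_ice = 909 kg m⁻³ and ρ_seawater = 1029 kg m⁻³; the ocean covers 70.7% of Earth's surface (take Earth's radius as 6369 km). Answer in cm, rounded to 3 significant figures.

Brenor: 192 Gt = 1.920×10^14 kg; dividing by ρ_w = 1029 kg m⁻³ gives 1.866×10^11 m³ of water.
Spread over 3.60×10^14 m² of ocean, Δh = 1.866×10^11 / 3.60×10^14 = 5.18×10^-4 m = 0.0518 cm.

≈ 0.0518 cm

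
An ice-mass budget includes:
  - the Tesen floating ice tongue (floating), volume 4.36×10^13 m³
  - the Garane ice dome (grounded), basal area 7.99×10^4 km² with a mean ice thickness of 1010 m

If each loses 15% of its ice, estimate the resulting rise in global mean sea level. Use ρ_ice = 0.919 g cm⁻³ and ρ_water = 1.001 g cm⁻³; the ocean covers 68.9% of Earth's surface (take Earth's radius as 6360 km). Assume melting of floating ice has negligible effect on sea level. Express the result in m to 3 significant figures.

≈ 0.0317 m

The Tesen floating ice tongue is floating and already displaces its own weight of water, so its melt adds essentially nothing to sea level.
Garane: ice volume = 7.99×10^4 km² × 1010 m = 8.070×10^4 km³; 0.15 × 8.070×10^4 × (919/1001) = 1.111×10^4 km³ of water.
Total added water ≈ 1.111×10^13 m³ over 3.50×10^14 m² → Δh = 0.0317 m.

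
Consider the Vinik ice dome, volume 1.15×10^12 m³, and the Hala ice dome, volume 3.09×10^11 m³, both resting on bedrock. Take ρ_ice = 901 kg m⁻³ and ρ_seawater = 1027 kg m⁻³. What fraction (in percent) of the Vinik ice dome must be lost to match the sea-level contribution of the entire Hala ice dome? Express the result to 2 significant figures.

≈ 27 %

Equal sea-level rise means equal mass of meltwater, i.e. equal mass of ice lost.
Ice mass of Hala: 2.784×10^14 kg; ice mass of Vinik: 1.036×10^15 kg.
Fraction required = 2.784×10^14 / 1.036×10^15 = 0.269 → 27 %.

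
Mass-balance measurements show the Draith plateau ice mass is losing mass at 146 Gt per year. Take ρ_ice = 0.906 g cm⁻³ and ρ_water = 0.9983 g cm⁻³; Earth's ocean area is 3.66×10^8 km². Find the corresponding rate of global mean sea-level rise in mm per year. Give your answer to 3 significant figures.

ρ_w = 0.9983 g cm⁻³ = 998.3 kg m⁻³. Annual water volume added = 146 Gt / ρ_w = 1.460×10^14 kg / 998.3 kg m⁻³ = 1.462×10^11 m³.
Δh per year = 1.462×10^11 / 3.66×10^14 = 4.00×10^-4 m = 0.400 mm.

≈ 0.400 mm/yr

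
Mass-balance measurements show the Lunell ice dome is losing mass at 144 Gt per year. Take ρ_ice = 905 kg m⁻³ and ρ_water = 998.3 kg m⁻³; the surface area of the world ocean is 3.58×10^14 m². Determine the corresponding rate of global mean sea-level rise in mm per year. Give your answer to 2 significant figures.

≈ 0.40 mm/yr

ρ_w = 998.3 kg m⁻³. Annual water volume added = 144 Gt / ρ_w = 1.440×10^14 kg / 998.3 kg m⁻³ = 1.442×10^11 m³.
Δh per year = 1.442×10^11 / 3.58×10^14 = 4.03×10^-4 m = 0.40 mm.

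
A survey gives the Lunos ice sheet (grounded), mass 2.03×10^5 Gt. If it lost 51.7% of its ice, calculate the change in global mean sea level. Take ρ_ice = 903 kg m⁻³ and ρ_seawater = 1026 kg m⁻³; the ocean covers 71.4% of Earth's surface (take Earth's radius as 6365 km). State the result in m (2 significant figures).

≈ 0.28 m

Lunos: 0.517 × 2.03×10^5 Gt = 1.050×10^17 kg; dividing by ρ_w = 1026 kg m⁻³ gives 1.023×10^14 m³ of water.
Spread over 3.64×10^14 m² of ocean, Δh = 1.023×10^14 / 3.64×10^14 = 0.281 m.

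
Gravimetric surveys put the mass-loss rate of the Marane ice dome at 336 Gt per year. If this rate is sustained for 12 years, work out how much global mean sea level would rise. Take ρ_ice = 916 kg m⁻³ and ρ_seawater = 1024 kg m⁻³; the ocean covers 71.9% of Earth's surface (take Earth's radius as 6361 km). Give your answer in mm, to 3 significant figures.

≈ 10.8 mm

Total mass lost = 336 Gt/yr × 12 yr = 4032 Gt = 4.032×10^15 kg.
ρ_w = 1024 kg m⁻³, so water volume = 4.032×10^15 / 1024 = 3.938×10^12 m³.
Δh = 3.938×10^12 / 3.66×10^14 = 0.0108 m = 10.8 mm.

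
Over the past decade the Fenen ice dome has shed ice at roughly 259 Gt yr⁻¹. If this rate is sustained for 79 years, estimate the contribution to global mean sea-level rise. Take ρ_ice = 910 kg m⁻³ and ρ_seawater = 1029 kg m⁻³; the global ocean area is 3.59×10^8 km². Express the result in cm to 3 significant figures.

≈ 5.54 cm

Total mass lost = 259 Gt/yr × 79 yr = 2.046×10^4 Gt = 2.046×10^16 kg.
ρ_w = 1029 kg m⁻³, so water volume = 2.046×10^16 / 1029 = 1.988×10^13 m³.
Δh = 1.988×10^13 / 3.59×10^14 = 0.0554 m = 5.54 cm.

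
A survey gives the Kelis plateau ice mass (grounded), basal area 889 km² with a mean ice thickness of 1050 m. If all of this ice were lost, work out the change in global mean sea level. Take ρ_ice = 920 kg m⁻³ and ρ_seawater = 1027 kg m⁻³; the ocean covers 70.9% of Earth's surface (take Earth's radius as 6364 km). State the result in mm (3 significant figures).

≈ 2.32 mm

Kelis: ice volume = 889 km² × 1050 m = 933.5 km³; 933.5 × (920/1027) = 836.2 km³ of water.
Spread over 3.61×10^14 m² of ocean, Δh = 8.362×10^11 / 3.61×10^14 = 2.32×10^-3 m = 2.32 mm.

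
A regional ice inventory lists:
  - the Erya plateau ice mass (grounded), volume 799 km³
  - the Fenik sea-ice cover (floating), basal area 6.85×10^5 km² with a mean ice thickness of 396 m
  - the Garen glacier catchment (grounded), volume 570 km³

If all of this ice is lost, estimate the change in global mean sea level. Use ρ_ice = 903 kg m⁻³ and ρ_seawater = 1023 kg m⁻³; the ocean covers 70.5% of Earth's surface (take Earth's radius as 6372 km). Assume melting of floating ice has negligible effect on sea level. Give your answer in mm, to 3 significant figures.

Erya: 799 km³ × (903/1023) = 705.3 km³ of water.
The Fenik sea-ice cover is floating and already displaces its own weight of water, so its melt adds essentially nothing to sea level.
Garen: 570 km³ × (903/1023) = 503.1 km³ of water.
Total added water ≈ 1.208×10^12 m³ over 3.60×10^14 m² → Δh = 3.36×10^-3 m = 3.36 mm.

≈ 3.36 mm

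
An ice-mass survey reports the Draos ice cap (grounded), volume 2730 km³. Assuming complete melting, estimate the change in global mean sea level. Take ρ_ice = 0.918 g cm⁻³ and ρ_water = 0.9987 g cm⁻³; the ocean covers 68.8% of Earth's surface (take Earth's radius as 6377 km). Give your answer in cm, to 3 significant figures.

Draos: 2730 km³ × (918/998.7) = 2509 km³ of water.
Spread over 3.52×10^14 m² of ocean, Δh = 2.509×10^12 / 3.52×10^14 = 7.14×10^-3 m = 0.714 cm.

≈ 0.714 cm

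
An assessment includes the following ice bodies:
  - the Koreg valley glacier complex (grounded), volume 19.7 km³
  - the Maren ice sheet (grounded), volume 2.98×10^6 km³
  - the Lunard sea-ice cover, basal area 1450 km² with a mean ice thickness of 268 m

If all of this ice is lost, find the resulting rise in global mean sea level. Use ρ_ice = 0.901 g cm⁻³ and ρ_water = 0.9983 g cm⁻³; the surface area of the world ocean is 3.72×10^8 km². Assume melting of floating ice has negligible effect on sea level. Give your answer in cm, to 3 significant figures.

≈ 723 cm

Koreg: 19.7 km³ × (901/998.3) = 17.78 km³ of water.
Maren: 2.98×10^6 km³ × (901/998.3) = 2.690×10^6 km³ of water.
The Lunard sea-ice cover is floating and already displaces its own weight of water, so its melt adds essentially nothing to sea level.
Total added water ≈ 2.690×10^15 m³ over 3.72×10^14 m² → Δh = 7.23 m = 723 cm.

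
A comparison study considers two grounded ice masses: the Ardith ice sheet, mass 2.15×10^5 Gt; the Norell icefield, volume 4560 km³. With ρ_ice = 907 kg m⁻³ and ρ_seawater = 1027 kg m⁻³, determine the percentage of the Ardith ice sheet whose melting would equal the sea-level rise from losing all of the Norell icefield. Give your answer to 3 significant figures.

Equal sea-level rise means equal mass of meltwater, i.e. equal mass of ice lost.
Ice mass of Norell: 4.136×10^15 kg; ice mass of Ardith: 2.150×10^17 kg.
Fraction required = 4.136×10^15 / 2.150×10^17 = 0.0192 → 1.92 %.

≈ 1.92 %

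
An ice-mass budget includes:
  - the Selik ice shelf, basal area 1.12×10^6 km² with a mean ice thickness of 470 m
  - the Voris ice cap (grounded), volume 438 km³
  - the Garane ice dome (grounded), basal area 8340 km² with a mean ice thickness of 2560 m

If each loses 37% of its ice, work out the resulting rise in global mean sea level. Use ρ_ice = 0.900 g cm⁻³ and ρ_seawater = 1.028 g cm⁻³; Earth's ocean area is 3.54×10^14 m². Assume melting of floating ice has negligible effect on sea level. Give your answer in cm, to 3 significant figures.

The Selik ice shelf is floating and already displaces its own weight of water, so its melt adds essentially nothing to sea level.
Voris: 0.37 × 438 km³ × (900/1028) = 141.9 km³ of water.
Garane: ice volume = 8340 km² × 2560 m = 2.135×10^4 km³; 0.37 × 2.135×10^4 × (900/1028) = 6916 km³ of water.
Total added water ≈ 7.058×10^12 m³ over 3.54×10^14 m² → Δh = 0.0199 m = 1.99 cm.

≈ 1.99 cm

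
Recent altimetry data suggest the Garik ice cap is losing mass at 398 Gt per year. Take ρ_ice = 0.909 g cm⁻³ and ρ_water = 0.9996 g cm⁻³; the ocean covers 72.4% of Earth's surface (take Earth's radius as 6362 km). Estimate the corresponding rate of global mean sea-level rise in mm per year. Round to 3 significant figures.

≈ 1.08 mm/yr

ρ_w = 0.9996 g cm⁻³ = 999.6 kg m⁻³. Annual water volume added = 398 Gt / ρ_w = 3.980×10^14 kg / 999.6 kg m⁻³ = 3.982×10^11 m³.
Δh per year = 3.982×10^11 / 3.68×10^14 = 1.08×10^-3 m = 1.08 mm.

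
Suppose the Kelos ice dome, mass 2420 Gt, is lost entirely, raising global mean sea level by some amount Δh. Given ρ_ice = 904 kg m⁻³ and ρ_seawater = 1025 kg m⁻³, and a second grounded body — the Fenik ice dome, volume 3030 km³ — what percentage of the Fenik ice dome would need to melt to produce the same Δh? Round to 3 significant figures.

Equal sea-level rise means equal mass of meltwater, i.e. equal mass of ice lost.
Ice mass of Kelos: 2.420×10^15 kg; ice mass of Fenik: 2.739×10^15 kg.
Fraction required = 2.420×10^15 / 2.739×10^15 = 0.883 → 88.3 %.

≈ 88.3 %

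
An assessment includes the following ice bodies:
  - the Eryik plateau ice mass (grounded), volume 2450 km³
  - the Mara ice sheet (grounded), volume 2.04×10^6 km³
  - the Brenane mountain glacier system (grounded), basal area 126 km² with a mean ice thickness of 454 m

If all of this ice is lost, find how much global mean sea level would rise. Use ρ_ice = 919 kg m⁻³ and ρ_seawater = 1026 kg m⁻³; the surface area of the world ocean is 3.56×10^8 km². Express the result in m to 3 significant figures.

≈ 5.14 m

Eryik: 2450 km³ × (919/1026) = 2194 km³ of water.
Mara: 2.04×10^6 km³ × (919/1026) = 1.827×10^6 km³ of water.
Brenane: ice volume = 126 km² × 454 m = 57.20 km³; 57.20 × (919/1026) = 51.24 km³ of water.
Total added water ≈ 1.829×10^15 m³ over 3.56×10^14 m² → Δh = 5.14 m.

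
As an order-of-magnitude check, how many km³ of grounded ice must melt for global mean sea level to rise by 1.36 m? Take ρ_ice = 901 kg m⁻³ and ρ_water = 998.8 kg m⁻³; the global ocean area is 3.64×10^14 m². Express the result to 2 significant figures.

≈ 5.5×10^5 km³

Required water volume = Δh × A = 1.36 m × 3.64×10^14 m² = 4.950×10^14 m³ = 4.950×10^5 km³.
Ice volume = water volume × ρ_w/ρ_ice = 4.950×10^5 × 998.8/901 = 5.5×10^5 km³.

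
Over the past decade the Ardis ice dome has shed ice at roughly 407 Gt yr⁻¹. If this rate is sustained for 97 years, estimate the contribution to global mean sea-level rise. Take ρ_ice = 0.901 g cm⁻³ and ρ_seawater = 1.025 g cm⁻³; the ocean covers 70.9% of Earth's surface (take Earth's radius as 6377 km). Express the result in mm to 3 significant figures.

Total mass lost = 407 Gt/yr × 97 yr = 3.948×10^4 Gt = 3.948×10^16 kg.
ρ_w = 1.025 g cm⁻³ = 1025 kg m⁻³, so water volume = 3.948×10^16 / 1025 = 3.852×10^13 m³.
Δh = 3.852×10^13 / 3.62×10^14 = 0.106 m = 106 mm.

≈ 106 mm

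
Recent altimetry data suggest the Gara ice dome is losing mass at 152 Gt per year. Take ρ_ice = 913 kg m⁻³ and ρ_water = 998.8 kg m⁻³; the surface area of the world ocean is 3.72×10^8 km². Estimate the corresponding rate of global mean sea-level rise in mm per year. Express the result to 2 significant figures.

≈ 0.41 mm/yr

ρ_w = 998.8 kg m⁻³. Annual water volume added = 152 Gt / ρ_w = 1.520×10^14 kg / 998.8 kg m⁻³ = 1.522×10^11 m³.
Δh per year = 1.522×10^11 / 3.72×10^14 = 4.09×10^-4 m = 0.41 mm.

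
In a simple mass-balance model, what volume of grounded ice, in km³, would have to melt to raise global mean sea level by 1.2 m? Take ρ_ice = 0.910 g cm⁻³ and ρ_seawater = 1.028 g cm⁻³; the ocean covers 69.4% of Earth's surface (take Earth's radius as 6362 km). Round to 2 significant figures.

Required water volume = Δh × A = 1.2 m × 3.53×10^14 m² = 4.236×10^14 m³ = 4.236×10^5 km³.
Ice volume = water volume × ρ_w/ρ_ice = 4.236×10^5 × 1028/910 = 4.8×10^5 km³.

≈ 4.8×10^5 km³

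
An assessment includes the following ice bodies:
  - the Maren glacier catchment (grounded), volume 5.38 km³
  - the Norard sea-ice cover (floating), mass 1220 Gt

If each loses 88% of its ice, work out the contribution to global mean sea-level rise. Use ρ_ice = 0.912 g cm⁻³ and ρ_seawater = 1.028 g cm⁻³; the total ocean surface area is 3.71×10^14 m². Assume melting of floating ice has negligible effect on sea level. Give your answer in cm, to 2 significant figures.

Maren: 0.88 × 5.38 km³ × (912/1028) = 4.200 km³ of water.
The Norard sea-ice cover is floating and already displaces its own weight of water, so its melt adds essentially nothing to sea level.
Total added water ≈ 4.200×10^9 m³ over 3.71×10^14 m² → Δh = 1.13×10^-5 m = 1.1×10^-3 cm.

≈ 1.1×10^-3 cm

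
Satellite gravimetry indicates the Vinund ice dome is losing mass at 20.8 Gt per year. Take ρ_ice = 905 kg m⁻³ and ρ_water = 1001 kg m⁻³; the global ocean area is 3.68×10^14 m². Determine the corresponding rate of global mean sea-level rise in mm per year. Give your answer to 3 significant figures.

ρ_w = 1001 kg m⁻³. Annual water volume added = 20.8 Gt / ρ_w = 2.080×10^13 kg / 1001 kg m⁻³ = 2.078×10^10 m³.
Δh per year = 2.078×10^10 / 3.68×10^14 = 5.65×10^-5 m = 0.0565 mm.

≈ 0.0565 mm/yr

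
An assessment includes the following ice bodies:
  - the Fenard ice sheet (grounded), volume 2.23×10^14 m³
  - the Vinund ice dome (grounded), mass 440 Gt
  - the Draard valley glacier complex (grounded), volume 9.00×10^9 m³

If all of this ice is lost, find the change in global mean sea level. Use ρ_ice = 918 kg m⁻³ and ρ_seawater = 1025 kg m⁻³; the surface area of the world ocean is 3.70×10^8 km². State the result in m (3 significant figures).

≈ 0.541 m

Fenard: 2.23×10^14 m³ × (918/1025) = 1.997×10^14 m³ of water.
Vinund: 440 Gt = 4.400×10^14 kg; dividing by ρ_w = 1025 kg m⁻³ gives 4.293×10^11 m³ of water.
Draard: 9.00×10^9 m³ × (918/1025) = 8.060×10^9 m³ of water.
Total added water ≈ 2.002×10^14 m³ over 3.70×10^14 m² → Δh = 0.541 m.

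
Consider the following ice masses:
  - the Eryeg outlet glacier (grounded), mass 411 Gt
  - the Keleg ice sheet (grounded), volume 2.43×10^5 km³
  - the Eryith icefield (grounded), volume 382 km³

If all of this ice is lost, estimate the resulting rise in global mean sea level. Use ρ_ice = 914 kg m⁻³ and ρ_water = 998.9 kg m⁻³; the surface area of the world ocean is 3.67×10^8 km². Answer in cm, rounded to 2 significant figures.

≈ 61 cm

Eryeg: 411 Gt = 4.110×10^14 kg; dividing by ρ_w = 998.9 kg m⁻³ gives 4.115×10^11 m³ of water.
Keleg: 2.43×10^5 km³ × (914/998.9) = 2.223×10^5 km³ of water.
Eryith: 382 km³ × (914/998.9) = 349.5 km³ of water.
Total added water ≈ 2.231×10^14 m³ over 3.67×10^14 m² → Δh = 0.608 m = 61 cm.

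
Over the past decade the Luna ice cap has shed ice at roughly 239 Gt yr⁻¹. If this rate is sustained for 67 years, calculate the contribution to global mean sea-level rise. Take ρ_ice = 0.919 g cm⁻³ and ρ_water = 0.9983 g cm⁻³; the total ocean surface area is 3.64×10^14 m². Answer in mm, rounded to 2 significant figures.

≈ 44 mm

Total mass lost = 239 Gt/yr × 67 yr = 1.601×10^4 Gt = 1.601×10^16 kg.
ρ_w = 0.9983 g cm⁻³ = 998.3 kg m⁻³, so water volume = 1.601×10^16 / 998.3 = 1.604×10^13 m³.
Δh = 1.604×10^13 / 3.64×10^14 = 0.0441 m = 44 mm.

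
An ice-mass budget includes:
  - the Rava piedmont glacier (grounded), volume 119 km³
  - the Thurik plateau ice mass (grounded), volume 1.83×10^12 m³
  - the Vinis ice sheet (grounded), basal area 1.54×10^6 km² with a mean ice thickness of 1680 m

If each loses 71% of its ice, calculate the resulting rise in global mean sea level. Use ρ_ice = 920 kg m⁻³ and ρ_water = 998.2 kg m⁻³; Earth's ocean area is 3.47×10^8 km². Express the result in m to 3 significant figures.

≈ 4.88 m

Rava: 0.71 × 119 km³ × (920/998.2) = 77.87 km³ of water.
Thurik: 0.71 × 1.83×10^12 m³ × (920/998.2) = 1.198×10^12 m³ of water.
Vinis: ice volume = 1.54×10^6 km² × 1680 m = 2.587×10^6 km³; 0.71 × 2.587×10^6 × (920/998.2) = 1.693×10^6 km³ of water.
Total added water ≈ 1.694×10^15 m³ over 3.47×10^14 m² → Δh = 4.88 m.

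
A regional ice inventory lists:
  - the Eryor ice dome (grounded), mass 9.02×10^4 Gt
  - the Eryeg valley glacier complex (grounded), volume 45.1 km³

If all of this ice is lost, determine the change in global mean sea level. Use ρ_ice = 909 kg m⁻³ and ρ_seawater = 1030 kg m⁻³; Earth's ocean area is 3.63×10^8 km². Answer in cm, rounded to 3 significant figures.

≈ 24.1 cm

Eryor: 9.02×10^4 Gt = 9.020×10^16 kg; dividing by ρ_w = 1030 kg m⁻³ gives 8.757×10^13 m³ of water.
Eryeg: 45.1 km³ × (909/1030) = 39.80 km³ of water.
Total added water ≈ 8.761×10^13 m³ over 3.63×10^14 m² → Δh = 0.241 m = 24.1 cm.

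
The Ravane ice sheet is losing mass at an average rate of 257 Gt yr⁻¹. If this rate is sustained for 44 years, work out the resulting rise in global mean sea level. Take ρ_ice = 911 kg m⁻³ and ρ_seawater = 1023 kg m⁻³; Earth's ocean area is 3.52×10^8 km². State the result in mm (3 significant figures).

≈ 31.4 mm

Total mass lost = 257 Gt/yr × 44 yr = 1.131×10^4 Gt = 1.131×10^16 kg.
ρ_w = 1023 kg m⁻³, so water volume = 1.131×10^16 / 1023 = 1.105×10^13 m³.
Δh = 1.105×10^13 / 3.52×10^14 = 0.0314 m = 31.4 mm.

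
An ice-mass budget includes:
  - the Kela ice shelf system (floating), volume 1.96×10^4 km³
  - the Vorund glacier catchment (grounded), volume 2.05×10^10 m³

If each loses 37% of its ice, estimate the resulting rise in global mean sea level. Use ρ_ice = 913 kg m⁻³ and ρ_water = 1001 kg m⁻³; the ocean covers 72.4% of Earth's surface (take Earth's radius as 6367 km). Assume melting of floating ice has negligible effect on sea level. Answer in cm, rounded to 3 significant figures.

The Kela ice shelf system is floating and already displaces its own weight of water, so its melt adds essentially nothing to sea level.
Vorund: 0.37 × 2.05×10^10 m³ × (913/1001) = 6.918×10^9 m³ of water.
Total added water ≈ 6.918×10^9 m³ over 3.69×10^14 m² → Δh = 1.88×10^-5 m = 1.88×10^-3 cm.

≈ 1.88×10^-3 cm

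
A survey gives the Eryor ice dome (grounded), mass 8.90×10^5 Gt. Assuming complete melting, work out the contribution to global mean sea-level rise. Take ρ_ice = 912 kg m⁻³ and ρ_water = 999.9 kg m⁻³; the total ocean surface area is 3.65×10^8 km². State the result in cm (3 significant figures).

≈ 244 cm

Eryor: 8.90×10^5 Gt = 8.900×10^17 kg; dividing by ρ_w = 999.9 kg m⁻³ gives 8.901×10^14 m³ of water.
Spread over 3.65×10^14 m² of ocean, Δh = 8.901×10^14 / 3.65×10^14 = 2.44 m = 244 cm.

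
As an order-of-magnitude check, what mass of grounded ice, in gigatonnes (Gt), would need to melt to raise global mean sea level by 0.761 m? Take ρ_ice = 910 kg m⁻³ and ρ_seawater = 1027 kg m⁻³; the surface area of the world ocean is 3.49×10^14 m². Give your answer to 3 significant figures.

≈ 2.73×10^5 Gt

Required water volume = Δh × A = 0.761 m × 3.49×10^14 m² = 2.656×10^14 m³.
ρ_w = 1027 kg m⁻³, so the mass of water = 2.656×10^14 m³ × 1027 kg m⁻³ = 2.728×10^17 kg = 2.73×10^5 Gt (and the same mass of ice, by conservation).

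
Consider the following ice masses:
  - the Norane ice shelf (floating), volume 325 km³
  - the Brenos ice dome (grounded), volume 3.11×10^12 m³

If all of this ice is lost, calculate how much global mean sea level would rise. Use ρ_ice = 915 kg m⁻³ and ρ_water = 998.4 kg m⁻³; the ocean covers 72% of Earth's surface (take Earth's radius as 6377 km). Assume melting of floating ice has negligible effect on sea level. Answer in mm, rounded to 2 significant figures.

≈ 7.7 mm

The Norane ice shelf is floating and already displaces its own weight of water, so its melt adds essentially nothing to sea level.
Brenos: 3.11×10^12 m³ × (915/998.4) = 2.850×10^12 m³ of water.
Total added water ≈ 2.850×10^12 m³ over 3.68×10^14 m² → Δh = 7.75×10^-3 m = 7.7 mm.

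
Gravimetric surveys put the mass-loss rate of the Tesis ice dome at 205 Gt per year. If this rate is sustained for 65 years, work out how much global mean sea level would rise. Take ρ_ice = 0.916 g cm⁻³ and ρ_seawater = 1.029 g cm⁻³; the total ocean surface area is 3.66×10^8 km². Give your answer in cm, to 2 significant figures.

≈ 3.5 cm

Total mass lost = 205 Gt/yr × 65 yr = 1.332×10^4 Gt = 1.332×10^16 kg.
ρ_w = 1.029 g cm⁻³ = 1029 kg m⁻³, so water volume = 1.332×10^16 / 1029 = 1.295×10^13 m³.
Δh = 1.295×10^13 / 3.66×10^14 = 0.0354 m = 3.5 cm.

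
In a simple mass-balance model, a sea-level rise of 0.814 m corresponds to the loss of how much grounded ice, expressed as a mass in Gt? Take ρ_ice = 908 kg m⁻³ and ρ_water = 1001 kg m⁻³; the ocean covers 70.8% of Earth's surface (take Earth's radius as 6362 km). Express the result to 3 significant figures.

Required water volume = Δh × A = 0.814 m × 3.60×10^14 m² = 2.931×10^14 m³.
ρ_w = 1001 kg m⁻³, so the mass of water = 2.931×10^14 m³ × 1001 kg m⁻³ = 2.934×10^17 kg = 2.93×10^5 Gt (and the same mass of ice, by conservation).

≈ 2.93×10^5 Gt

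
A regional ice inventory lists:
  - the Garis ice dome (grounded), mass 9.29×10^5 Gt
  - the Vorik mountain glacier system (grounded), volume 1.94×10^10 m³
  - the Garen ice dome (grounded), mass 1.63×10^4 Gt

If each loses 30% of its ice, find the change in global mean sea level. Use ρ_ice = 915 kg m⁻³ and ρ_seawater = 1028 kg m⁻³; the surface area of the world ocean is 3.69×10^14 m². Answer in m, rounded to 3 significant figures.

Garis: 0.3 × 9.29×10^5 Gt = 2.787×10^17 kg; dividing by ρ_w = 1028 kg m⁻³ gives 2.711×10^14 m³ of water.
Vorik: 0.3 × 1.94×10^10 m³ × (915/1028) = 5.180×10^9 m³ of water.
Garen: 0.3 × 1.63×10^4 Gt = 4.890×10^15 kg; dividing by ρ_w = 1028 kg m⁻³ gives 4.757×10^12 m³ of water.
Total added water ≈ 2.759×10^14 m³ over 3.69×10^14 m² → Δh = 0.748 m.

≈ 0.748 m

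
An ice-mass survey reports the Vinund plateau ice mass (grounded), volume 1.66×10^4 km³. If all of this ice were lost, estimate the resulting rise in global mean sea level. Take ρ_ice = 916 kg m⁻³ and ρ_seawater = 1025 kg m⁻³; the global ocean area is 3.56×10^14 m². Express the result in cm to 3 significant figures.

Vinund: 1.66×10^4 km³ × (916/1025) = 1.483×10^4 km³ of water.
Spread over 3.56×10^14 m² of ocean, Δh = 1.483×10^13 / 3.56×10^14 = 0.0417 m = 4.17 cm.

≈ 4.17 cm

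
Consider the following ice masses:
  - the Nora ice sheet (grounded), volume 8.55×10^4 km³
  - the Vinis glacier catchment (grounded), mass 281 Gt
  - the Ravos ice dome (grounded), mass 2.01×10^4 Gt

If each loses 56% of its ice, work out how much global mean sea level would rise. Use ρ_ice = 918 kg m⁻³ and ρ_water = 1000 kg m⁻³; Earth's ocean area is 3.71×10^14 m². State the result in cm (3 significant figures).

Nora: 0.56 × 8.55×10^4 km³ × (918/1000) = 4.395×10^4 km³ of water.
Vinis: 0.56 × 281 Gt = 1.574×10^14 kg; dividing by ρ_w = 1000 kg m⁻³ gives 1.574×10^11 m³ of water.
Ravos: 0.56 × 2.01×10^4 Gt = 1.126×10^16 kg; dividing by ρ_w = 1000 kg m⁻³ gives 1.126×10^13 m³ of water.
Total added water ≈ 5.537×10^13 m³ over 3.71×10^14 m² → Δh = 0.149 m = 14.9 cm.

≈ 14.9 cm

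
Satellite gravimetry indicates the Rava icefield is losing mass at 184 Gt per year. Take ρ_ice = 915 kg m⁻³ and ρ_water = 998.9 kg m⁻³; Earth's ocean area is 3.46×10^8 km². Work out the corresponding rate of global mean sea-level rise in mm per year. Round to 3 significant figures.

ρ_w = 998.9 kg m⁻³. Annual water volume added = 184 Gt / ρ_w = 1.840×10^14 kg / 998.9 kg m⁻³ = 1.842×10^11 m³.
Δh per year = 1.842×10^11 / 3.46×10^14 = 5.32×10^-4 m = 0.532 mm.

≈ 0.532 mm/yr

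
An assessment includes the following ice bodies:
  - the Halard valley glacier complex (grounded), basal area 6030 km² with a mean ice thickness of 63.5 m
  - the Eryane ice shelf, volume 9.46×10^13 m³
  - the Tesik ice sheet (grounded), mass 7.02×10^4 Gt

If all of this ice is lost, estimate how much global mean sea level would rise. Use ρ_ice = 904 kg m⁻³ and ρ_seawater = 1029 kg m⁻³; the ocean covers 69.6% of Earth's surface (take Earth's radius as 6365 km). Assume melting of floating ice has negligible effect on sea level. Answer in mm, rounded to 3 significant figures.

Halard: ice volume = 6030 km² × 63.5 m = 382.9 km³; 382.9 × (904/1029) = 336.4 km³ of water.
The Eryane ice shelf is floating and already displaces its own weight of water, so its melt adds essentially nothing to sea level.
Tesik: 7.02×10^4 Gt = 7.020×10^16 kg; dividing by ρ_w = 1029 kg m⁻³ gives 6.822×10^13 m³ of water.
Total added water ≈ 6.856×10^13 m³ over 3.54×10^14 m² → Δh = 0.193 m = 193 mm.

≈ 193 mm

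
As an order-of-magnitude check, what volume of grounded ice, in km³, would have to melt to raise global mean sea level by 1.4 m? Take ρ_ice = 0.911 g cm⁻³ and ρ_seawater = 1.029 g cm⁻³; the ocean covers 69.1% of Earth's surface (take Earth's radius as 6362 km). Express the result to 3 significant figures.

≈ 5.56×10^5 km³

Required water volume = Δh × A = 1.4 m × 3.51×10^14 m² = 4.920×10^14 m³ = 4.920×10^5 km³.
Ice volume = water volume × ρ_w/ρ_ice = 4.920×10^5 × 1029/911 = 5.56×10^5 km³.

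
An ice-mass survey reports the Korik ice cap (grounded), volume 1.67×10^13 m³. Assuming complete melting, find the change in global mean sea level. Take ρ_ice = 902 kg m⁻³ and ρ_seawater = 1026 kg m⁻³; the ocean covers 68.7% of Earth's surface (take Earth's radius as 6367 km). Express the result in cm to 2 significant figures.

≈ 4.2 cm

Korik: 1.67×10^13 m³ × (902/1026) = 1.468×10^13 m³ of water.
Spread over 3.50×10^14 m² of ocean, Δh = 1.468×10^13 / 3.50×10^14 = 0.0420 m = 4.2 cm.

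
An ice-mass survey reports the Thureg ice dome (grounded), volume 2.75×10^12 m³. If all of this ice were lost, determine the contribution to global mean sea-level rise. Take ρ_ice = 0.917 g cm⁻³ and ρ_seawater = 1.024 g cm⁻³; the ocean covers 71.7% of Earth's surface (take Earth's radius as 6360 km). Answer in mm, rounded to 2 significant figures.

≈ 6.8 mm

Thureg: 2.75×10^12 m³ × (917/1024) = 2.463×10^12 m³ of water.
Spread over 3.64×10^14 m² of ocean, Δh = 2.463×10^12 / 3.64×10^14 = 6.76×10^-3 m = 6.8 mm.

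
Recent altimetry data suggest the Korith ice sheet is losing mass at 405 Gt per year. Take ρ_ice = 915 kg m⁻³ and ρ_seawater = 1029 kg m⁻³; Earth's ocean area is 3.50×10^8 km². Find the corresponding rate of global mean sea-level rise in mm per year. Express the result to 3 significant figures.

≈ 1.12 mm/yr

ρ_w = 1029 kg m⁻³. Annual water volume added = 405 Gt / ρ_w = 4.050×10^14 kg / 1029 kg m⁻³ = 3.936×10^11 m³.
Δh per year = 3.936×10^11 / 3.50×10^14 = 1.12×10^-3 m = 1.12 mm.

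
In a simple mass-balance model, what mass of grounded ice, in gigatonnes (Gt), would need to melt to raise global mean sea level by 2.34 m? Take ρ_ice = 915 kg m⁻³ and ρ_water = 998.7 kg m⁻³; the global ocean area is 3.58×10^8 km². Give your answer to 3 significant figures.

≈ 8.37×10^5 Gt

Required water volume = Δh × A = 2.34 m × 3.58×10^14 m² = 8.377×10^14 m³.
ρ_w = 998.7 kg m⁻³, so the mass of water = 8.377×10^14 m³ × 998.7 kg m⁻³ = 8.366×10^17 kg = 8.37×10^5 Gt (and the same mass of ice, by conservation).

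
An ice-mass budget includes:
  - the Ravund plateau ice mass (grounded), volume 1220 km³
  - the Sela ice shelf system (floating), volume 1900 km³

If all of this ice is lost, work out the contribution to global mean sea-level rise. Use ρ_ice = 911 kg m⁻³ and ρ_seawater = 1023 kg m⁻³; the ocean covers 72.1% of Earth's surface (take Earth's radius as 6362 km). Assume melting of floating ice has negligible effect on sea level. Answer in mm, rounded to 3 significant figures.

Ravund: 1220 km³ × (911/1023) = 1086 km³ of water.
The Sela ice shelf system is floating and already displaces its own weight of water, so its melt adds essentially nothing to sea level.
Total added water ≈ 1.086×10^12 m³ over 3.67×10^14 m² → Δh = 2.96×10^-3 m = 2.96 mm.

≈ 2.96 mm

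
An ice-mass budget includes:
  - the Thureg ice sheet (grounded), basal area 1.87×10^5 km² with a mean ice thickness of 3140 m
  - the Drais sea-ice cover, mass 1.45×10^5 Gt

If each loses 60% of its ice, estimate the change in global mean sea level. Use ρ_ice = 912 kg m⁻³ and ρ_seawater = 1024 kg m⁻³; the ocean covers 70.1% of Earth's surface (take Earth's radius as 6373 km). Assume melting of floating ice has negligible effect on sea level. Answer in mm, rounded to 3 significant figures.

≈ 877 mm

Thureg: ice volume = 1.87×10^5 km² × 3140 m = 5.872×10^5 km³; 0.6 × 5.872×10^5 × (912/1024) = 3.138×10^5 km³ of water.
The Drais sea-ice cover is floating and already displaces its own weight of water, so its melt adds essentially nothing to sea level.
Total added water ≈ 3.138×10^14 m³ over 3.58×10^14 m² → Δh = 0.877 m = 877 mm.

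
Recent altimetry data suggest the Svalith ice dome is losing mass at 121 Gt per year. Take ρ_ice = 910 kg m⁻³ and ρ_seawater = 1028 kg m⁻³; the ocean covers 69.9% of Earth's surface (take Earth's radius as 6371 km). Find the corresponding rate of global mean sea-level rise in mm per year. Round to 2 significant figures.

ρ_w = 1028 kg m⁻³. Annual water volume added = 121 Gt / ρ_w = 1.210×10^14 kg / 1028 kg m⁻³ = 1.177×10^11 m³.
Δh per year = 1.177×10^11 / 3.57×10^14 = 3.30×10^-4 m = 0.33 mm.

≈ 0.33 mm/yr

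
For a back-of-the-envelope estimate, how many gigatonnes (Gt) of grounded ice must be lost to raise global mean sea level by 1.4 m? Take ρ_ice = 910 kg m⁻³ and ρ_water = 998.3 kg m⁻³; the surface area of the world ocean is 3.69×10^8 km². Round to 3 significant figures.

≈ 5.16×10^5 Gt

Required water volume = Δh × A = 1.4 m × 3.69×10^14 m² = 5.166×10^14 m³.
ρ_w = 998.3 kg m⁻³, so the mass of water = 5.166×10^14 m³ × 998.3 kg m⁻³ = 5.157×10^17 kg = 5.16×10^5 Gt (and the same mass of ice, by conservation).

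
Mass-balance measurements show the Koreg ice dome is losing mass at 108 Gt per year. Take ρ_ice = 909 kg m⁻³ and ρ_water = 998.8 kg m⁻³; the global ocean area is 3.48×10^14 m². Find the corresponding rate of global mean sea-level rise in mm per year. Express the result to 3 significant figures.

ρ_w = 998.8 kg m⁻³. Annual water volume added = 108 Gt / ρ_w = 1.080×10^14 kg / 998.8 kg m⁻³ = 1.081×10^11 m³.
Δh per year = 1.081×10^11 / 3.48×10^14 = 3.11×10^-4 m = 0.311 mm.

≈ 0.311 mm/yr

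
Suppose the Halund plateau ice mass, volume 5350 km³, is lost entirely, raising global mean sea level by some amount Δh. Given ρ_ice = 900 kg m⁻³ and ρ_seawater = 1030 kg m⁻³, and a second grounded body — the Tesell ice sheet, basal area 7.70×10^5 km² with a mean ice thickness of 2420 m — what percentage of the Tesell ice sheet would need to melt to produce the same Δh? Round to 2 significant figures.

Equal sea-level rise means equal mass of meltwater, i.e. equal mass of ice lost.
Ice mass of Halund: 4.815×10^15 kg; ice mass of Tesell: 1.677×10^18 kg.
Fraction required = 4.815×10^15 / 1.677×10^18 = 2.87×10^-3 → 0.29 %.

≈ 0.29 %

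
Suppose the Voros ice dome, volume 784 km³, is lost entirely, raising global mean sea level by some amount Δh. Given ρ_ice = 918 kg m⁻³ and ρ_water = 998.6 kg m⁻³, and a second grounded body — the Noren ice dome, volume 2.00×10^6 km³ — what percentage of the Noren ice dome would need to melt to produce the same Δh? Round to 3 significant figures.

≈ 0.0392 %

Equal sea-level rise means equal mass of meltwater, i.e. equal mass of ice lost.
Ice mass of Voros: 7.197×10^14 kg; ice mass of Noren: 1.836×10^18 kg.
Fraction required = 7.197×10^14 / 1.836×10^18 = 3.92×10^-4 → 0.0392 %.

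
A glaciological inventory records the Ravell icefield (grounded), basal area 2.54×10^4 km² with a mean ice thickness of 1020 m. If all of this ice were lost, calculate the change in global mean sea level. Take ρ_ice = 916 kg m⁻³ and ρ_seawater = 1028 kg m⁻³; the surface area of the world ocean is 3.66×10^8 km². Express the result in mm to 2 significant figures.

≈ 63 mm

Ravell: ice volume = 2.54×10^4 km² × 1020 m = 2.591×10^4 km³; 2.591×10^4 × (916/1028) = 2.309×10^4 km³ of water.
Spread over 3.66×10^14 m² of ocean, Δh = 2.309×10^13 / 3.66×10^14 = 0.0631 m = 63 mm.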